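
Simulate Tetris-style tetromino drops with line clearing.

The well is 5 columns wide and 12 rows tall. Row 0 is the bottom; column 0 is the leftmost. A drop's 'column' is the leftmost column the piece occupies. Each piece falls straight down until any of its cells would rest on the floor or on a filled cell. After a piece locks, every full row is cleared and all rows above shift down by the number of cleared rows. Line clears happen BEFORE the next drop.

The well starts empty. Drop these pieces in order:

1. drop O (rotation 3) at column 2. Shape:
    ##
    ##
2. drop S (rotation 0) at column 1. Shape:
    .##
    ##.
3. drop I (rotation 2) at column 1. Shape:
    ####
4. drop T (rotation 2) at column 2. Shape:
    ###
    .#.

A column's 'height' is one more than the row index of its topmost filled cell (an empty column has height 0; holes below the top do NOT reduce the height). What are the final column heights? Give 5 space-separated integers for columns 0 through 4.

Drop 1: O rot3 at col 2 lands with bottom-row=0; cleared 0 line(s) (total 0); column heights now [0 0 2 2 0], max=2
Drop 2: S rot0 at col 1 lands with bottom-row=2; cleared 0 line(s) (total 0); column heights now [0 3 4 4 0], max=4
Drop 3: I rot2 at col 1 lands with bottom-row=4; cleared 0 line(s) (total 0); column heights now [0 5 5 5 5], max=5
Drop 4: T rot2 at col 2 lands with bottom-row=5; cleared 0 line(s) (total 0); column heights now [0 5 7 7 7], max=7

Answer: 0 5 7 7 7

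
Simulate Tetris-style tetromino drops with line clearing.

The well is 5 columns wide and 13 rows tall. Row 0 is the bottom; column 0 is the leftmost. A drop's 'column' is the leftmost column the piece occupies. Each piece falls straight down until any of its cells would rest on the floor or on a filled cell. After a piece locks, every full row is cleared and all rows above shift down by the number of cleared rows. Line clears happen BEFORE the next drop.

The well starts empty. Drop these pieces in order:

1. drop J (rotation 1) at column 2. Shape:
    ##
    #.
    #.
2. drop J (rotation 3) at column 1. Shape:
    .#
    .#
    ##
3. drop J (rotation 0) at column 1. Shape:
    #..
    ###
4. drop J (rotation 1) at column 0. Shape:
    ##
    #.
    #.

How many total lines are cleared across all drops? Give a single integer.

Drop 1: J rot1 at col 2 lands with bottom-row=0; cleared 0 line(s) (total 0); column heights now [0 0 3 3 0], max=3
Drop 2: J rot3 at col 1 lands with bottom-row=3; cleared 0 line(s) (total 0); column heights now [0 4 6 3 0], max=6
Drop 3: J rot0 at col 1 lands with bottom-row=6; cleared 0 line(s) (total 0); column heights now [0 8 7 7 0], max=8
Drop 4: J rot1 at col 0 lands with bottom-row=6; cleared 0 line(s) (total 0); column heights now [9 9 7 7 0], max=9

Answer: 0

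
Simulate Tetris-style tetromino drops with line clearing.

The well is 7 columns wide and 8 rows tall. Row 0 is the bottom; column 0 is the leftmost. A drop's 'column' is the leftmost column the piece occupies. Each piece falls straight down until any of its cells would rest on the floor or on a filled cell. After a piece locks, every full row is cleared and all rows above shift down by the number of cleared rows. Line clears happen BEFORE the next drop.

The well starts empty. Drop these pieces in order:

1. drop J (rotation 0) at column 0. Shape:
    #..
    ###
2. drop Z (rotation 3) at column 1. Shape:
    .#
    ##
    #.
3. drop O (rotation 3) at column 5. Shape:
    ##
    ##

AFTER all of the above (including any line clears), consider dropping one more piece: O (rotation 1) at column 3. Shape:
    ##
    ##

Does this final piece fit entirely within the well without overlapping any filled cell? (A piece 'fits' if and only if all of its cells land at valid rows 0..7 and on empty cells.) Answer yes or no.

Drop 1: J rot0 at col 0 lands with bottom-row=0; cleared 0 line(s) (total 0); column heights now [2 1 1 0 0 0 0], max=2
Drop 2: Z rot3 at col 1 lands with bottom-row=1; cleared 0 line(s) (total 0); column heights now [2 3 4 0 0 0 0], max=4
Drop 3: O rot3 at col 5 lands with bottom-row=0; cleared 0 line(s) (total 0); column heights now [2 3 4 0 0 2 2], max=4
Test piece O rot1 at col 3 (width 2): heights before test = [2 3 4 0 0 2 2]; fits = True

Answer: yes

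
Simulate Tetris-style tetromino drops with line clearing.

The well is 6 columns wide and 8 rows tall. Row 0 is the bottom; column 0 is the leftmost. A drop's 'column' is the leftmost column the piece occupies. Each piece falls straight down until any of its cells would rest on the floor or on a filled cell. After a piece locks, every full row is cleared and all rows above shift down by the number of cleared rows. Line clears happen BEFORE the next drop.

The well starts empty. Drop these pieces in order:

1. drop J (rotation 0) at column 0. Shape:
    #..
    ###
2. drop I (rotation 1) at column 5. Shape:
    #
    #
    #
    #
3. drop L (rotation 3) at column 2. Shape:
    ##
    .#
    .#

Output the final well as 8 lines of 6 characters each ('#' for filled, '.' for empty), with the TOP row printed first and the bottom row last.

Answer: ......
......
......
......
.....#
..##.#
#..#.#
####.#

Derivation:
Drop 1: J rot0 at col 0 lands with bottom-row=0; cleared 0 line(s) (total 0); column heights now [2 1 1 0 0 0], max=2
Drop 2: I rot1 at col 5 lands with bottom-row=0; cleared 0 line(s) (total 0); column heights now [2 1 1 0 0 4], max=4
Drop 3: L rot3 at col 2 lands with bottom-row=0; cleared 0 line(s) (total 0); column heights now [2 1 3 3 0 4], max=4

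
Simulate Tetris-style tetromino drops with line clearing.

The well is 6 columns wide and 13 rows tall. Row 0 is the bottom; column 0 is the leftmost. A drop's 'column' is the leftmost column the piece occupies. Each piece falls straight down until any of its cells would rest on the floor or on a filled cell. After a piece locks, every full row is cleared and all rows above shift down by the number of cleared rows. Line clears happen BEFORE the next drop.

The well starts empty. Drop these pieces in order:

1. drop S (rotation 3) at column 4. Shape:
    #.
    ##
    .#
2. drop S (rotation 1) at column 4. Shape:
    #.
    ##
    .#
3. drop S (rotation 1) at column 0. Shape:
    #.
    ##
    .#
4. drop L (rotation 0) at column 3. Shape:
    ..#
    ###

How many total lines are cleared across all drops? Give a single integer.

Drop 1: S rot3 at col 4 lands with bottom-row=0; cleared 0 line(s) (total 0); column heights now [0 0 0 0 3 2], max=3
Drop 2: S rot1 at col 4 lands with bottom-row=2; cleared 0 line(s) (total 0); column heights now [0 0 0 0 5 4], max=5
Drop 3: S rot1 at col 0 lands with bottom-row=0; cleared 0 line(s) (total 0); column heights now [3 2 0 0 5 4], max=5
Drop 4: L rot0 at col 3 lands with bottom-row=5; cleared 0 line(s) (total 0); column heights now [3 2 0 6 6 7], max=7

Answer: 0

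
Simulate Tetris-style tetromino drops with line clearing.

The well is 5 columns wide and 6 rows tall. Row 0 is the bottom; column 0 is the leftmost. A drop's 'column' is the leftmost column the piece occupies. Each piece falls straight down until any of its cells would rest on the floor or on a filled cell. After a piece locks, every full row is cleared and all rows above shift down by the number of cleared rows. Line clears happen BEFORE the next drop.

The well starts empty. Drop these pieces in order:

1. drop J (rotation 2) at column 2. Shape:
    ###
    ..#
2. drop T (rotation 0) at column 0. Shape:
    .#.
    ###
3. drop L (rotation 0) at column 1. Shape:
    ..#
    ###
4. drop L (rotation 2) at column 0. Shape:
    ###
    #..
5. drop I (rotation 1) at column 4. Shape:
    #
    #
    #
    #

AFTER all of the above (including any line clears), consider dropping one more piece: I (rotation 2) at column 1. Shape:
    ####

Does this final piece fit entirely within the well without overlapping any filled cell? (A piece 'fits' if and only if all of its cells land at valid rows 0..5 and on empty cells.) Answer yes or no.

Answer: yes

Derivation:
Drop 1: J rot2 at col 2 lands with bottom-row=0; cleared 0 line(s) (total 0); column heights now [0 0 2 2 2], max=2
Drop 2: T rot0 at col 0 lands with bottom-row=2; cleared 0 line(s) (total 0); column heights now [3 4 3 2 2], max=4
Drop 3: L rot0 at col 1 lands with bottom-row=4; cleared 0 line(s) (total 0); column heights now [3 5 5 6 2], max=6
Drop 4: L rot2 at col 0 lands with bottom-row=4; cleared 0 line(s) (total 0); column heights now [6 6 6 6 2], max=6
Drop 5: I rot1 at col 4 lands with bottom-row=2; cleared 2 line(s) (total 2); column heights now [3 4 3 2 4], max=4
Test piece I rot2 at col 1 (width 4): heights before test = [3 4 3 2 4]; fits = True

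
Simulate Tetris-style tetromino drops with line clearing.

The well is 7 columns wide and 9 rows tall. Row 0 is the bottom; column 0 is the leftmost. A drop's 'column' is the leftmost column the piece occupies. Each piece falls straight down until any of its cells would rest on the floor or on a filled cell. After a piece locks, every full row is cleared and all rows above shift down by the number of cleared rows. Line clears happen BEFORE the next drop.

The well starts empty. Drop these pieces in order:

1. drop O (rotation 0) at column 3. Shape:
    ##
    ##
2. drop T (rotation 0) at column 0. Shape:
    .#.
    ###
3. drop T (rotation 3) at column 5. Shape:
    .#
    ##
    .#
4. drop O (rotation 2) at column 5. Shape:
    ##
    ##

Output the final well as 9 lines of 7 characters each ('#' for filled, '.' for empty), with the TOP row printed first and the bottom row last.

Drop 1: O rot0 at col 3 lands with bottom-row=0; cleared 0 line(s) (total 0); column heights now [0 0 0 2 2 0 0], max=2
Drop 2: T rot0 at col 0 lands with bottom-row=0; cleared 0 line(s) (total 0); column heights now [1 2 1 2 2 0 0], max=2
Drop 3: T rot3 at col 5 lands with bottom-row=0; cleared 0 line(s) (total 0); column heights now [1 2 1 2 2 2 3], max=3
Drop 4: O rot2 at col 5 lands with bottom-row=3; cleared 0 line(s) (total 0); column heights now [1 2 1 2 2 5 5], max=5

Answer: .......
.......
.......
.......
.....##
.....##
......#
.#.####
#####.#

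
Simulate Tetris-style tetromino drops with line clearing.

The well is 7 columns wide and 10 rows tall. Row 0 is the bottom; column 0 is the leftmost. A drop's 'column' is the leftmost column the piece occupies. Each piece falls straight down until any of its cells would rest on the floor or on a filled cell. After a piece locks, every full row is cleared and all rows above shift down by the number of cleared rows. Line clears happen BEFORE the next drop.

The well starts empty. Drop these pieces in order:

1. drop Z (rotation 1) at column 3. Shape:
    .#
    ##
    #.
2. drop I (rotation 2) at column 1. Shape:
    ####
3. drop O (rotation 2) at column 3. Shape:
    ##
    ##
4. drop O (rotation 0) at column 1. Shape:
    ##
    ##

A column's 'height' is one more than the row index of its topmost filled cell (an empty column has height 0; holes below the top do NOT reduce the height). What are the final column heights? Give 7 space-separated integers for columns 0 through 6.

Drop 1: Z rot1 at col 3 lands with bottom-row=0; cleared 0 line(s) (total 0); column heights now [0 0 0 2 3 0 0], max=3
Drop 2: I rot2 at col 1 lands with bottom-row=3; cleared 0 line(s) (total 0); column heights now [0 4 4 4 4 0 0], max=4
Drop 3: O rot2 at col 3 lands with bottom-row=4; cleared 0 line(s) (total 0); column heights now [0 4 4 6 6 0 0], max=6
Drop 4: O rot0 at col 1 lands with bottom-row=4; cleared 0 line(s) (total 0); column heights now [0 6 6 6 6 0 0], max=6

Answer: 0 6 6 6 6 0 0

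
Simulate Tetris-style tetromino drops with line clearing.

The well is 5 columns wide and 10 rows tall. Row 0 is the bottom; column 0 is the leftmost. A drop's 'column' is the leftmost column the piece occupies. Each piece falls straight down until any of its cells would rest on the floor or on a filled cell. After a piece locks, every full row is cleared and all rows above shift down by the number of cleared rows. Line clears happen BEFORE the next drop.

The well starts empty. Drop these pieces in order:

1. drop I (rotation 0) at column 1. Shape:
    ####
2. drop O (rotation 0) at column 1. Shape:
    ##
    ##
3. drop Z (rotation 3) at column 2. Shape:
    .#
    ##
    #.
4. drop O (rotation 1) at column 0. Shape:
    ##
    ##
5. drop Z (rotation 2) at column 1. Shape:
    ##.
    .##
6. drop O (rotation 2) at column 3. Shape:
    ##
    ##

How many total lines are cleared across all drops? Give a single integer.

Drop 1: I rot0 at col 1 lands with bottom-row=0; cleared 0 line(s) (total 0); column heights now [0 1 1 1 1], max=1
Drop 2: O rot0 at col 1 lands with bottom-row=1; cleared 0 line(s) (total 0); column heights now [0 3 3 1 1], max=3
Drop 3: Z rot3 at col 2 lands with bottom-row=3; cleared 0 line(s) (total 0); column heights now [0 3 5 6 1], max=6
Drop 4: O rot1 at col 0 lands with bottom-row=3; cleared 0 line(s) (total 0); column heights now [5 5 5 6 1], max=6
Drop 5: Z rot2 at col 1 lands with bottom-row=6; cleared 0 line(s) (total 0); column heights now [5 8 8 7 1], max=8
Drop 6: O rot2 at col 3 lands with bottom-row=7; cleared 0 line(s) (total 0); column heights now [5 8 8 9 9], max=9

Answer: 0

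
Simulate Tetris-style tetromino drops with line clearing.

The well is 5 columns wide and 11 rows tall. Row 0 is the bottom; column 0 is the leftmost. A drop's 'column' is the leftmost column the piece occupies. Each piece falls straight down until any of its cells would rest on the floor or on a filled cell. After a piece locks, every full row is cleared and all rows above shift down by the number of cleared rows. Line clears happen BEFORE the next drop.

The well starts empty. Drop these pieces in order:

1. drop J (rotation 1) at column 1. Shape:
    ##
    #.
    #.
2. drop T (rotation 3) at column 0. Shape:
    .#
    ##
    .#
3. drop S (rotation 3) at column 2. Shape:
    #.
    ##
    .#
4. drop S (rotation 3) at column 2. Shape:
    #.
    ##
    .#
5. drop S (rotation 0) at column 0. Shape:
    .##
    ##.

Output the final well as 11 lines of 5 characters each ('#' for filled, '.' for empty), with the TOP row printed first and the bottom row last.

Drop 1: J rot1 at col 1 lands with bottom-row=0; cleared 0 line(s) (total 0); column heights now [0 3 3 0 0], max=3
Drop 2: T rot3 at col 0 lands with bottom-row=3; cleared 0 line(s) (total 0); column heights now [5 6 3 0 0], max=6
Drop 3: S rot3 at col 2 lands with bottom-row=2; cleared 0 line(s) (total 0); column heights now [5 6 5 4 0], max=6
Drop 4: S rot3 at col 2 lands with bottom-row=4; cleared 0 line(s) (total 0); column heights now [5 6 7 6 0], max=7
Drop 5: S rot0 at col 0 lands with bottom-row=6; cleared 0 line(s) (total 0); column heights now [7 8 8 6 0], max=8

Answer: .....
.....
.....
.##..
###..
.###.
####.
.###.
.###.
.#...
.#...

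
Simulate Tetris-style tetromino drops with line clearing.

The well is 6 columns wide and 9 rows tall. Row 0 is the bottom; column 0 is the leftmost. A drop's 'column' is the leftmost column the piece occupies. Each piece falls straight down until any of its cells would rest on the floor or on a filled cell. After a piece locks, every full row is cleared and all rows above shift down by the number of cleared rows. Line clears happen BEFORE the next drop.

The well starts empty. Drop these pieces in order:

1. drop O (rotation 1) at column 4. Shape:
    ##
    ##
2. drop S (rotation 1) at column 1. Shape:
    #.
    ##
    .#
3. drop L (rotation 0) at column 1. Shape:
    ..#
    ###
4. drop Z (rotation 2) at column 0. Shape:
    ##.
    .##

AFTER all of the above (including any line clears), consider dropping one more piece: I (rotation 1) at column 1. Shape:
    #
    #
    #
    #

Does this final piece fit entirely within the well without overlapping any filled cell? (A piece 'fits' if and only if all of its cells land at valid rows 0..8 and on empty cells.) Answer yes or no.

Answer: no

Derivation:
Drop 1: O rot1 at col 4 lands with bottom-row=0; cleared 0 line(s) (total 0); column heights now [0 0 0 0 2 2], max=2
Drop 2: S rot1 at col 1 lands with bottom-row=0; cleared 0 line(s) (total 0); column heights now [0 3 2 0 2 2], max=3
Drop 3: L rot0 at col 1 lands with bottom-row=3; cleared 0 line(s) (total 0); column heights now [0 4 4 5 2 2], max=5
Drop 4: Z rot2 at col 0 lands with bottom-row=4; cleared 0 line(s) (total 0); column heights now [6 6 5 5 2 2], max=6
Test piece I rot1 at col 1 (width 1): heights before test = [6 6 5 5 2 2]; fits = False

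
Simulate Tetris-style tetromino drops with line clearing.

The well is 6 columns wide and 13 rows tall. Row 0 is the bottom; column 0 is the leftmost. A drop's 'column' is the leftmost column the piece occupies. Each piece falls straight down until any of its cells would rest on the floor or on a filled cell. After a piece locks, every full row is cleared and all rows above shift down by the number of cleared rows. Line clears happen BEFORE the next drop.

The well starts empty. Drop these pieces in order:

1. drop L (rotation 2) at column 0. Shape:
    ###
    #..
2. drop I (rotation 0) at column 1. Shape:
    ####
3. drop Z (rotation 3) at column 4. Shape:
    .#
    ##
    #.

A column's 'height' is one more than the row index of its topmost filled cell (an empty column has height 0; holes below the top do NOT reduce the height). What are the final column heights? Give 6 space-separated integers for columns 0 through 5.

Drop 1: L rot2 at col 0 lands with bottom-row=0; cleared 0 line(s) (total 0); column heights now [2 2 2 0 0 0], max=2
Drop 2: I rot0 at col 1 lands with bottom-row=2; cleared 0 line(s) (total 0); column heights now [2 3 3 3 3 0], max=3
Drop 3: Z rot3 at col 4 lands with bottom-row=3; cleared 0 line(s) (total 0); column heights now [2 3 3 3 5 6], max=6

Answer: 2 3 3 3 5 6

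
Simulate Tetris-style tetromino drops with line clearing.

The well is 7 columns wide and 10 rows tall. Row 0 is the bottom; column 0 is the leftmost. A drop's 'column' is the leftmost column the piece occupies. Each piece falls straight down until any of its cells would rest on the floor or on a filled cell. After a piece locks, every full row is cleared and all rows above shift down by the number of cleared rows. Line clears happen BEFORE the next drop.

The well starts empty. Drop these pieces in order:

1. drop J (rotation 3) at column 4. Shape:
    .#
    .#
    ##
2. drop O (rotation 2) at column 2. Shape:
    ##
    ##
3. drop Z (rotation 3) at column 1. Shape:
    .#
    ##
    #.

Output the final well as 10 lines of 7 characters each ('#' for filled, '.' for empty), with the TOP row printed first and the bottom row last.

Drop 1: J rot3 at col 4 lands with bottom-row=0; cleared 0 line(s) (total 0); column heights now [0 0 0 0 1 3 0], max=3
Drop 2: O rot2 at col 2 lands with bottom-row=0; cleared 0 line(s) (total 0); column heights now [0 0 2 2 1 3 0], max=3
Drop 3: Z rot3 at col 1 lands with bottom-row=1; cleared 0 line(s) (total 0); column heights now [0 3 4 2 1 3 0], max=4

Answer: .......
.......
.......
.......
.......
.......
..#....
.##..#.
.###.#.
..####.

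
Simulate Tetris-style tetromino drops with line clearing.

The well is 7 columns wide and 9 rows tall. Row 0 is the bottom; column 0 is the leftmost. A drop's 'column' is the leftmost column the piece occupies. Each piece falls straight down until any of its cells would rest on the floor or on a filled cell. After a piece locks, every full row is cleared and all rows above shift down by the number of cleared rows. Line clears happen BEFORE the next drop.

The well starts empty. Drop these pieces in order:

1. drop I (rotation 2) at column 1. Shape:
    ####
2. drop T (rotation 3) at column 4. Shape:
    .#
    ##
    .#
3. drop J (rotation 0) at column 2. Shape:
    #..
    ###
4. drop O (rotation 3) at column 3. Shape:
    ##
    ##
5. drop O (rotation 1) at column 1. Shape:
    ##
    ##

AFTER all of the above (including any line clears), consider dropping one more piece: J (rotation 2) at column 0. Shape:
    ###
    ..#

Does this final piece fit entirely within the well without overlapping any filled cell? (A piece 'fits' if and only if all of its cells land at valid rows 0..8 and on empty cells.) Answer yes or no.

Answer: yes

Derivation:
Drop 1: I rot2 at col 1 lands with bottom-row=0; cleared 0 line(s) (total 0); column heights now [0 1 1 1 1 0 0], max=1
Drop 2: T rot3 at col 4 lands with bottom-row=0; cleared 0 line(s) (total 0); column heights now [0 1 1 1 2 3 0], max=3
Drop 3: J rot0 at col 2 lands with bottom-row=2; cleared 0 line(s) (total 0); column heights now [0 1 4 3 3 3 0], max=4
Drop 4: O rot3 at col 3 lands with bottom-row=3; cleared 0 line(s) (total 0); column heights now [0 1 4 5 5 3 0], max=5
Drop 5: O rot1 at col 1 lands with bottom-row=4; cleared 0 line(s) (total 0); column heights now [0 6 6 5 5 3 0], max=6
Test piece J rot2 at col 0 (width 3): heights before test = [0 6 6 5 5 3 0]; fits = True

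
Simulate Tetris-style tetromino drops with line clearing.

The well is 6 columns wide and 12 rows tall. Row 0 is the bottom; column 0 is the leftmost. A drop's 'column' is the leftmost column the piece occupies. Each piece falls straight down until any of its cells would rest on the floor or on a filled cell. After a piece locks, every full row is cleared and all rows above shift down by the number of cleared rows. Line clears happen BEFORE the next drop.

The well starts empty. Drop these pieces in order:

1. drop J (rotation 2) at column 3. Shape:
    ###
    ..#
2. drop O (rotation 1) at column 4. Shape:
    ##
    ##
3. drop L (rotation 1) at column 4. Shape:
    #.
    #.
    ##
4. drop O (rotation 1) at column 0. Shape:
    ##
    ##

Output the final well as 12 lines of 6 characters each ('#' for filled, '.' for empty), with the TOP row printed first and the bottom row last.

Drop 1: J rot2 at col 3 lands with bottom-row=0; cleared 0 line(s) (total 0); column heights now [0 0 0 2 2 2], max=2
Drop 2: O rot1 at col 4 lands with bottom-row=2; cleared 0 line(s) (total 0); column heights now [0 0 0 2 4 4], max=4
Drop 3: L rot1 at col 4 lands with bottom-row=4; cleared 0 line(s) (total 0); column heights now [0 0 0 2 7 5], max=7
Drop 4: O rot1 at col 0 lands with bottom-row=0; cleared 0 line(s) (total 0); column heights now [2 2 0 2 7 5], max=7

Answer: ......
......
......
......
......
....#.
....#.
....##
....##
....##
##.###
##...#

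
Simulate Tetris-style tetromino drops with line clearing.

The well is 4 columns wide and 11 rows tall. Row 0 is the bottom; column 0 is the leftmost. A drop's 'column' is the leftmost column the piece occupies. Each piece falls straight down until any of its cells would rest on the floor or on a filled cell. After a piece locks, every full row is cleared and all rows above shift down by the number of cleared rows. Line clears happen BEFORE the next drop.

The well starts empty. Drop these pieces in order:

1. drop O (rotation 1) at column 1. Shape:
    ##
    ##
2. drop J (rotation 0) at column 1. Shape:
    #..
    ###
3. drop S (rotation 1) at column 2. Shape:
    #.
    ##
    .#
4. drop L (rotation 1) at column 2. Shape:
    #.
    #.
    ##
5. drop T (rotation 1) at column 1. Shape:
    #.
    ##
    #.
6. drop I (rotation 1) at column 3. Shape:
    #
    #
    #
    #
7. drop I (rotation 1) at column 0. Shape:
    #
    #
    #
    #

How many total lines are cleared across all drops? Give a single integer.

Drop 1: O rot1 at col 1 lands with bottom-row=0; cleared 0 line(s) (total 0); column heights now [0 2 2 0], max=2
Drop 2: J rot0 at col 1 lands with bottom-row=2; cleared 0 line(s) (total 0); column heights now [0 4 3 3], max=4
Drop 3: S rot1 at col 2 lands with bottom-row=3; cleared 0 line(s) (total 0); column heights now [0 4 6 5], max=6
Drop 4: L rot1 at col 2 lands with bottom-row=6; cleared 0 line(s) (total 0); column heights now [0 4 9 7], max=9
Drop 5: T rot1 at col 1 lands with bottom-row=8; cleared 0 line(s) (total 0); column heights now [0 11 10 7], max=11
Drop 6: I rot1 at col 3 lands with bottom-row=7; cleared 0 line(s) (total 0); column heights now [0 11 10 11], max=11
Drop 7: I rot1 at col 0 lands with bottom-row=0; cleared 1 line(s) (total 1); column heights now [3 10 9 10], max=10

Answer: 1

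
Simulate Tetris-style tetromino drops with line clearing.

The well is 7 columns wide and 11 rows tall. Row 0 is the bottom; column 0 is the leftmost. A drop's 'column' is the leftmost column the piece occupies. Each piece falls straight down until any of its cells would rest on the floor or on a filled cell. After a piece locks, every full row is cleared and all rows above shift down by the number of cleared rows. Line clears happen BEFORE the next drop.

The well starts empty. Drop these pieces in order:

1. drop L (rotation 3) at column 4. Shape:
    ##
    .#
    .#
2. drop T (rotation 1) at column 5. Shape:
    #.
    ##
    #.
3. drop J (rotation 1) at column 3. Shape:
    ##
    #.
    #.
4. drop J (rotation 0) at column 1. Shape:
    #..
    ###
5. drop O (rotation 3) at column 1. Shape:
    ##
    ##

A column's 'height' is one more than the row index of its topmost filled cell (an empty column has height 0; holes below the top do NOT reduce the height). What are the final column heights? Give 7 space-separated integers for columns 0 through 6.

Answer: 0 8 8 5 4 6 5

Derivation:
Drop 1: L rot3 at col 4 lands with bottom-row=0; cleared 0 line(s) (total 0); column heights now [0 0 0 0 3 3 0], max=3
Drop 2: T rot1 at col 5 lands with bottom-row=3; cleared 0 line(s) (total 0); column heights now [0 0 0 0 3 6 5], max=6
Drop 3: J rot1 at col 3 lands with bottom-row=1; cleared 0 line(s) (total 0); column heights now [0 0 0 4 4 6 5], max=6
Drop 4: J rot0 at col 1 lands with bottom-row=4; cleared 0 line(s) (total 0); column heights now [0 6 5 5 4 6 5], max=6
Drop 5: O rot3 at col 1 lands with bottom-row=6; cleared 0 line(s) (total 0); column heights now [0 8 8 5 4 6 5], max=8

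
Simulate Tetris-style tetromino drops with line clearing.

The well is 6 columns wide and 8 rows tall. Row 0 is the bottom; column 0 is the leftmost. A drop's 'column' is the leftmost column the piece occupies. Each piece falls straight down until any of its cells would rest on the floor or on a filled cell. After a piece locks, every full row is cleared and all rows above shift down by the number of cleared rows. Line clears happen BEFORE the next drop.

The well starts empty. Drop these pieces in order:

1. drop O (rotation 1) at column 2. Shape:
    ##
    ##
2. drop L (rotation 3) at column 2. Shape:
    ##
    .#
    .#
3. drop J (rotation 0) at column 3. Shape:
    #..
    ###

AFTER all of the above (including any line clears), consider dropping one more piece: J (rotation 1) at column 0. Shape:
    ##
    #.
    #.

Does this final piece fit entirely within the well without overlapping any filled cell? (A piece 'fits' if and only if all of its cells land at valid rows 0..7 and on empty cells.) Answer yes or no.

Answer: yes

Derivation:
Drop 1: O rot1 at col 2 lands with bottom-row=0; cleared 0 line(s) (total 0); column heights now [0 0 2 2 0 0], max=2
Drop 2: L rot3 at col 2 lands with bottom-row=2; cleared 0 line(s) (total 0); column heights now [0 0 5 5 0 0], max=5
Drop 3: J rot0 at col 3 lands with bottom-row=5; cleared 0 line(s) (total 0); column heights now [0 0 5 7 6 6], max=7
Test piece J rot1 at col 0 (width 2): heights before test = [0 0 5 7 6 6]; fits = True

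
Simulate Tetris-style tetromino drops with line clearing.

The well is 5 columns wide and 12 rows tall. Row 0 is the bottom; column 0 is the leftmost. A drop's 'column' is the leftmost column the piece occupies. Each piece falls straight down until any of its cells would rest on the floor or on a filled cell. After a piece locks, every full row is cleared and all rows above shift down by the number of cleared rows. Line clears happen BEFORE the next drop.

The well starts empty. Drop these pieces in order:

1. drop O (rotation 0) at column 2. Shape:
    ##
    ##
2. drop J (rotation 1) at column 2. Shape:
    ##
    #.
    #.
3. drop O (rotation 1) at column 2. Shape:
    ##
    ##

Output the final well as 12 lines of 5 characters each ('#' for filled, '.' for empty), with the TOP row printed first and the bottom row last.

Drop 1: O rot0 at col 2 lands with bottom-row=0; cleared 0 line(s) (total 0); column heights now [0 0 2 2 0], max=2
Drop 2: J rot1 at col 2 lands with bottom-row=2; cleared 0 line(s) (total 0); column heights now [0 0 5 5 0], max=5
Drop 3: O rot1 at col 2 lands with bottom-row=5; cleared 0 line(s) (total 0); column heights now [0 0 7 7 0], max=7

Answer: .....
.....
.....
.....
.....
..##.
..##.
..##.
..#..
..#..
..##.
..##.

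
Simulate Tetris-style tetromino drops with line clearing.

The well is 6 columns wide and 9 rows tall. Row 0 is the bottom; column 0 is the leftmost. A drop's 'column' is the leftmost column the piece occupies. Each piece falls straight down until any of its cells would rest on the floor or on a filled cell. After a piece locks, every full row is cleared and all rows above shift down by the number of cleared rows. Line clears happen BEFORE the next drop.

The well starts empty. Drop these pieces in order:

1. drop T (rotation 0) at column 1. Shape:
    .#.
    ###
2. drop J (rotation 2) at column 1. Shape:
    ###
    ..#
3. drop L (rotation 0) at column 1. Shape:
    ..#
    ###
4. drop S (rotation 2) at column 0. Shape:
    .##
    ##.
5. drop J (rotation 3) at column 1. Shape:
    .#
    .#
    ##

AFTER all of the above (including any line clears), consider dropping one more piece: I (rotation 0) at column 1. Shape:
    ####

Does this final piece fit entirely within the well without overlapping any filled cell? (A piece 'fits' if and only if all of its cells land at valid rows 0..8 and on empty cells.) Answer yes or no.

Drop 1: T rot0 at col 1 lands with bottom-row=0; cleared 0 line(s) (total 0); column heights now [0 1 2 1 0 0], max=2
Drop 2: J rot2 at col 1 lands with bottom-row=1; cleared 0 line(s) (total 0); column heights now [0 3 3 3 0 0], max=3
Drop 3: L rot0 at col 1 lands with bottom-row=3; cleared 0 line(s) (total 0); column heights now [0 4 4 5 0 0], max=5
Drop 4: S rot2 at col 0 lands with bottom-row=4; cleared 0 line(s) (total 0); column heights now [5 6 6 5 0 0], max=6
Drop 5: J rot3 at col 1 lands with bottom-row=6; cleared 0 line(s) (total 0); column heights now [5 7 9 5 0 0], max=9
Test piece I rot0 at col 1 (width 4): heights before test = [5 7 9 5 0 0]; fits = False

Answer: no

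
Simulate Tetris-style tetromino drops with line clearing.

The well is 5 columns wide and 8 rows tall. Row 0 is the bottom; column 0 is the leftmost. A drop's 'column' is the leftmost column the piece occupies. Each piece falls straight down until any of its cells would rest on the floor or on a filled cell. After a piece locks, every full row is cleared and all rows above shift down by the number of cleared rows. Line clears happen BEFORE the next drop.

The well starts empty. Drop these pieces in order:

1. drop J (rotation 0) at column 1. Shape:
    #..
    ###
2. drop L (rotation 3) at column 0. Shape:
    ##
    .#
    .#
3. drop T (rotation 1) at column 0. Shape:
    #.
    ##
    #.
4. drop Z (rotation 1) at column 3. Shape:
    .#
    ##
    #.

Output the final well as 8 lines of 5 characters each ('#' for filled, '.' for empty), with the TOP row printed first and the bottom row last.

Drop 1: J rot0 at col 1 lands with bottom-row=0; cleared 0 line(s) (total 0); column heights now [0 2 1 1 0], max=2
Drop 2: L rot3 at col 0 lands with bottom-row=2; cleared 0 line(s) (total 0); column heights now [5 5 1 1 0], max=5
Drop 3: T rot1 at col 0 lands with bottom-row=5; cleared 0 line(s) (total 0); column heights now [8 7 1 1 0], max=8
Drop 4: Z rot1 at col 3 lands with bottom-row=1; cleared 0 line(s) (total 0); column heights now [8 7 1 3 4], max=8

Answer: #....
##...
#....
##...
.#..#
.#.##
.#.#.
.###.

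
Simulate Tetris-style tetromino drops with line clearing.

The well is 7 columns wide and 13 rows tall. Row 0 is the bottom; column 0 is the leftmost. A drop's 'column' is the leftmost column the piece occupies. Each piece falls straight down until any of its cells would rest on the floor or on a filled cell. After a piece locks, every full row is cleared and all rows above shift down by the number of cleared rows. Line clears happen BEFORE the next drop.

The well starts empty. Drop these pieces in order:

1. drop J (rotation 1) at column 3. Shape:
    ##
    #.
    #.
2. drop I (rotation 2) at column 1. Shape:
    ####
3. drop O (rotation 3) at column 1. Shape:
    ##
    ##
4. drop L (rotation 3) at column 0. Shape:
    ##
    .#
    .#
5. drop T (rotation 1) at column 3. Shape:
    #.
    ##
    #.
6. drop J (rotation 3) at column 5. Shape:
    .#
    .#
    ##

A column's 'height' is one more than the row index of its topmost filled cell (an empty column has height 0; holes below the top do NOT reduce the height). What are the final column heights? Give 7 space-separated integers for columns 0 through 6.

Answer: 9 9 6 7 6 1 3

Derivation:
Drop 1: J rot1 at col 3 lands with bottom-row=0; cleared 0 line(s) (total 0); column heights now [0 0 0 3 3 0 0], max=3
Drop 2: I rot2 at col 1 lands with bottom-row=3; cleared 0 line(s) (total 0); column heights now [0 4 4 4 4 0 0], max=4
Drop 3: O rot3 at col 1 lands with bottom-row=4; cleared 0 line(s) (total 0); column heights now [0 6 6 4 4 0 0], max=6
Drop 4: L rot3 at col 0 lands with bottom-row=6; cleared 0 line(s) (total 0); column heights now [9 9 6 4 4 0 0], max=9
Drop 5: T rot1 at col 3 lands with bottom-row=4; cleared 0 line(s) (total 0); column heights now [9 9 6 7 6 0 0], max=9
Drop 6: J rot3 at col 5 lands with bottom-row=0; cleared 0 line(s) (total 0); column heights now [9 9 6 7 6 1 3], max=9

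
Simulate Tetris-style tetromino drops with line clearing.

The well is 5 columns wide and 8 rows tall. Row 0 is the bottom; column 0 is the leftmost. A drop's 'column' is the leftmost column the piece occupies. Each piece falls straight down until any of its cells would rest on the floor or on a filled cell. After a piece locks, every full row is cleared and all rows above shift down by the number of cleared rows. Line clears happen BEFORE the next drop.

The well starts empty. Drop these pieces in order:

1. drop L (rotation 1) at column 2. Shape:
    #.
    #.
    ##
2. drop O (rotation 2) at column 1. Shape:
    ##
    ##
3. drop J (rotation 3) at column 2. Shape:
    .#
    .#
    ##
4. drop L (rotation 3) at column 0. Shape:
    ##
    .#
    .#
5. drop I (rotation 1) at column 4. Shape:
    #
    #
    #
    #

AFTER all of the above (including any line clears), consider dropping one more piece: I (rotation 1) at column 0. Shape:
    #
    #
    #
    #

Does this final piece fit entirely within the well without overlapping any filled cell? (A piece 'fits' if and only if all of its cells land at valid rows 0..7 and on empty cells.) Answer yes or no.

Drop 1: L rot1 at col 2 lands with bottom-row=0; cleared 0 line(s) (total 0); column heights now [0 0 3 1 0], max=3
Drop 2: O rot2 at col 1 lands with bottom-row=3; cleared 0 line(s) (total 0); column heights now [0 5 5 1 0], max=5
Drop 3: J rot3 at col 2 lands with bottom-row=5; cleared 0 line(s) (total 0); column heights now [0 5 6 8 0], max=8
Drop 4: L rot3 at col 0 lands with bottom-row=5; cleared 0 line(s) (total 0); column heights now [8 8 6 8 0], max=8
Drop 5: I rot1 at col 4 lands with bottom-row=0; cleared 0 line(s) (total 0); column heights now [8 8 6 8 4], max=8
Test piece I rot1 at col 0 (width 1): heights before test = [8 8 6 8 4]; fits = False

Answer: no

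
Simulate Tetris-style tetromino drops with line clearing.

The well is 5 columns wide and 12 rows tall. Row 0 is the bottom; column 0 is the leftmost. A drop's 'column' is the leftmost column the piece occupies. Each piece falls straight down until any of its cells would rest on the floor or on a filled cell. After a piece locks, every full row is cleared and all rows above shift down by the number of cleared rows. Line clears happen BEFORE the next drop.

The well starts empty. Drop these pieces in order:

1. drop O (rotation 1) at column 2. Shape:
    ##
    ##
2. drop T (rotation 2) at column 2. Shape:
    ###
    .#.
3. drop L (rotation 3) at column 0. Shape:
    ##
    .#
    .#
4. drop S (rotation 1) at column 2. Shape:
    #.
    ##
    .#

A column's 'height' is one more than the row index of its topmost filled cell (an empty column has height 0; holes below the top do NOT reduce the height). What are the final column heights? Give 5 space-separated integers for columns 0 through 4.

Drop 1: O rot1 at col 2 lands with bottom-row=0; cleared 0 line(s) (total 0); column heights now [0 0 2 2 0], max=2
Drop 2: T rot2 at col 2 lands with bottom-row=2; cleared 0 line(s) (total 0); column heights now [0 0 4 4 4], max=4
Drop 3: L rot3 at col 0 lands with bottom-row=0; cleared 0 line(s) (total 0); column heights now [3 3 4 4 4], max=4
Drop 4: S rot1 at col 2 lands with bottom-row=4; cleared 0 line(s) (total 0); column heights now [3 3 7 6 4], max=7

Answer: 3 3 7 6 4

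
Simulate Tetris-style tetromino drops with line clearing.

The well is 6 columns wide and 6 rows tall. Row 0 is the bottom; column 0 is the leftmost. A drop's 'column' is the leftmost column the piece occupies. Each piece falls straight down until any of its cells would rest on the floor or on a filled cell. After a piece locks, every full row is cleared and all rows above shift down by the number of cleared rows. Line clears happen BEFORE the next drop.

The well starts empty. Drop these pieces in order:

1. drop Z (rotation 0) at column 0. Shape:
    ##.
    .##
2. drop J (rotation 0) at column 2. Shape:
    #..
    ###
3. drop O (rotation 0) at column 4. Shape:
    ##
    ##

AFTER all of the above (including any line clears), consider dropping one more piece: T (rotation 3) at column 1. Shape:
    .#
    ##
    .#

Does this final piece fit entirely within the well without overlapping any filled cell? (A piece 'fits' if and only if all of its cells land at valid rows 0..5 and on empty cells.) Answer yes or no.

Answer: yes

Derivation:
Drop 1: Z rot0 at col 0 lands with bottom-row=0; cleared 0 line(s) (total 0); column heights now [2 2 1 0 0 0], max=2
Drop 2: J rot0 at col 2 lands with bottom-row=1; cleared 0 line(s) (total 0); column heights now [2 2 3 2 2 0], max=3
Drop 3: O rot0 at col 4 lands with bottom-row=2; cleared 0 line(s) (total 0); column heights now [2 2 3 2 4 4], max=4
Test piece T rot3 at col 1 (width 2): heights before test = [2 2 3 2 4 4]; fits = True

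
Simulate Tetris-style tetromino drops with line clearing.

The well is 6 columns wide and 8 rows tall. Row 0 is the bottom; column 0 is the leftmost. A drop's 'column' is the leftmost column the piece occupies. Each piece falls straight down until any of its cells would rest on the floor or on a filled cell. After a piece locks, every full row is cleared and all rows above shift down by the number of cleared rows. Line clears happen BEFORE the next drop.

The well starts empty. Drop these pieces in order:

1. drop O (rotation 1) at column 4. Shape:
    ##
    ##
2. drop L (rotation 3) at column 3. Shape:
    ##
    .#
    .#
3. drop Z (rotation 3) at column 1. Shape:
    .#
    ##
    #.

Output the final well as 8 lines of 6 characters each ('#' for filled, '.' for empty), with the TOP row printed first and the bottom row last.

Answer: ......
......
......
...##.
....#.
..#.#.
.##.##
.#..##

Derivation:
Drop 1: O rot1 at col 4 lands with bottom-row=0; cleared 0 line(s) (total 0); column heights now [0 0 0 0 2 2], max=2
Drop 2: L rot3 at col 3 lands with bottom-row=2; cleared 0 line(s) (total 0); column heights now [0 0 0 5 5 2], max=5
Drop 3: Z rot3 at col 1 lands with bottom-row=0; cleared 0 line(s) (total 0); column heights now [0 2 3 5 5 2], max=5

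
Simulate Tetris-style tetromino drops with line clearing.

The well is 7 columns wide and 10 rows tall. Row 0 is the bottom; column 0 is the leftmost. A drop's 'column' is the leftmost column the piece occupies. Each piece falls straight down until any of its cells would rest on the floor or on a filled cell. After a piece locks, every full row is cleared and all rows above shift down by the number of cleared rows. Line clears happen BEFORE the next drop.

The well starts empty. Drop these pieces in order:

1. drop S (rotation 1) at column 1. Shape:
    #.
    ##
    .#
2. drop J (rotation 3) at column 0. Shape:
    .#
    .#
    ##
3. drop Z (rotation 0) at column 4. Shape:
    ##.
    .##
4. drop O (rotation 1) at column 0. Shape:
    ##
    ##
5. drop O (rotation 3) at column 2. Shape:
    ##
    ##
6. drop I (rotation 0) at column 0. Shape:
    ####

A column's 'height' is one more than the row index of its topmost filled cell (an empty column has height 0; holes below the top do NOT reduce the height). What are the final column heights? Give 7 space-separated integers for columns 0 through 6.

Answer: 9 9 9 9 2 2 1

Derivation:
Drop 1: S rot1 at col 1 lands with bottom-row=0; cleared 0 line(s) (total 0); column heights now [0 3 2 0 0 0 0], max=3
Drop 2: J rot3 at col 0 lands with bottom-row=3; cleared 0 line(s) (total 0); column heights now [4 6 2 0 0 0 0], max=6
Drop 3: Z rot0 at col 4 lands with bottom-row=0; cleared 0 line(s) (total 0); column heights now [4 6 2 0 2 2 1], max=6
Drop 4: O rot1 at col 0 lands with bottom-row=6; cleared 0 line(s) (total 0); column heights now [8 8 2 0 2 2 1], max=8
Drop 5: O rot3 at col 2 lands with bottom-row=2; cleared 0 line(s) (total 0); column heights now [8 8 4 4 2 2 1], max=8
Drop 6: I rot0 at col 0 lands with bottom-row=8; cleared 0 line(s) (total 0); column heights now [9 9 9 9 2 2 1], max=9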